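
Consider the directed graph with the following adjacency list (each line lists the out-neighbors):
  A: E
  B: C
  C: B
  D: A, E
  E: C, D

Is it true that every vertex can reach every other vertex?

No

There is no directed path from B to E, so the graph is not strongly connected.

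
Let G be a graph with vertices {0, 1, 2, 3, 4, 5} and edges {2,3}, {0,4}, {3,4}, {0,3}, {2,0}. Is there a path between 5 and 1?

The component containing 5 is {5}, and 1 is not in it.

No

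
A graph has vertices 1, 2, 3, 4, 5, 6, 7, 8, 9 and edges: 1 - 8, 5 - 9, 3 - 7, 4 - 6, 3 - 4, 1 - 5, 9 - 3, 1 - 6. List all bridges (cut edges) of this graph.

1-8, 3-7

The edges on the cycle 1-5-9-3-4-6-1 are not bridges since each lies on that cycle.
But removing 1 - 8 disconnects 1 from 8; removing 3 - 7 disconnects 3 from 7 — these are bridges.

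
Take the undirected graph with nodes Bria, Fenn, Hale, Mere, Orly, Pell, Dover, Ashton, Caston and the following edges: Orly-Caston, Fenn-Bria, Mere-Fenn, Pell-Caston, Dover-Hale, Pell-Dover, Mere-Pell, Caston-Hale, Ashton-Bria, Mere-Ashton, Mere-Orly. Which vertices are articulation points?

Mere

Removing Mere increases the component count from 1 to 2, so Mere is a cut vertex.
By contrast removing Fenn leaves 1 component; it is not a cut vertex. No other vertex is a cut vertex either.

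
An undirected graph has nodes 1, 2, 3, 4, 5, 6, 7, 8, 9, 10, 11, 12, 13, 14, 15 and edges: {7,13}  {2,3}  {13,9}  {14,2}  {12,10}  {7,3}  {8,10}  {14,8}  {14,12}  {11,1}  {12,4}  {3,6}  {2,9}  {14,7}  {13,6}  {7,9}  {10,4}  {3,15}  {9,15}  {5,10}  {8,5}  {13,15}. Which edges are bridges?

The edges on the cycle 8-5-10-8 are not bridges since each lies on that cycle.
But removing 11—1 disconnects 11 from 1 — this is a bridge.

1-11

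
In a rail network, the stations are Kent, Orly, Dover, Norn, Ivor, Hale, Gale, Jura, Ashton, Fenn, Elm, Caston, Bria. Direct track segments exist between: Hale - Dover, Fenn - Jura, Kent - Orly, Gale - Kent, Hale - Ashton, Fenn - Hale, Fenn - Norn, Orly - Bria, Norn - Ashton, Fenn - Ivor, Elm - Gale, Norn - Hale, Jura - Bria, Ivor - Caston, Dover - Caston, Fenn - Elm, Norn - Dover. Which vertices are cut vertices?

Fenn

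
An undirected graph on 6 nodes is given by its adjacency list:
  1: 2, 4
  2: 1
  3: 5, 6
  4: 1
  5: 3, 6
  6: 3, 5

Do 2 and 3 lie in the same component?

The component containing 2 is {1, 2, 4}, and 3 is not in it.

No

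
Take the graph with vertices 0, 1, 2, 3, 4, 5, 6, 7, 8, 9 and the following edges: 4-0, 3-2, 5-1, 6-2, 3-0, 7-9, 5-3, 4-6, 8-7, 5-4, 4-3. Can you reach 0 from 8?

The component containing 8 is {7, 8, 9}, and 0 is not in it.

No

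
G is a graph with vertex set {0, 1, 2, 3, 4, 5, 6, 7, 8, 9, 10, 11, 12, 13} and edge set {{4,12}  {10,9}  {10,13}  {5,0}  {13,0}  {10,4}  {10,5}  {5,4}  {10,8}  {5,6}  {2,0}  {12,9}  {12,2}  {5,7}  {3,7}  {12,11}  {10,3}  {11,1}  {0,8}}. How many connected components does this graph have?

Starting from 0 we can reach 0, 1, 2, 3, 4, 5, 6, 7, 8, 9, 10, 11, 12, 13. That is one component of size 14.
Total: 1 component.

1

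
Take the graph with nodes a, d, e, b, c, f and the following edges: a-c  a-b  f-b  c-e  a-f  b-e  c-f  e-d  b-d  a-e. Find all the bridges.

The edges on the cycle a-c-f-a are not bridges since each lies on that cycle.
Every edge lies on some cycle, so there are no bridges.

none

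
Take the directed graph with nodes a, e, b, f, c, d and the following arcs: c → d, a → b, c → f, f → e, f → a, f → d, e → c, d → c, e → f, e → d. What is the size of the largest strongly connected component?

4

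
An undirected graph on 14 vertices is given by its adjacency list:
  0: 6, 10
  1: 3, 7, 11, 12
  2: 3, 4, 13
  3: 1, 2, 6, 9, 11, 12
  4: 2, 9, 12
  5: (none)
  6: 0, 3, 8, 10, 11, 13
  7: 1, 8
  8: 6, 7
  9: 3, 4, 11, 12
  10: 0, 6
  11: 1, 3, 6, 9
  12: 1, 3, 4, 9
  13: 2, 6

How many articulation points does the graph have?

Removing 6 increases the component count from 2 to 3, so 6 is a cut vertex.
By contrast removing 3 leaves 2 components; it is not a cut vertex. No other vertex is a cut vertex either.

1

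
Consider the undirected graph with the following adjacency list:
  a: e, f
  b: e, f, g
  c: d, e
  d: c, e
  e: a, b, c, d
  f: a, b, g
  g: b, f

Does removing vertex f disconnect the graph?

No

Deleting f leaves 1 component (was 1) (its neighbors a, b, g remain connected to each other), so f is not a cut vertex.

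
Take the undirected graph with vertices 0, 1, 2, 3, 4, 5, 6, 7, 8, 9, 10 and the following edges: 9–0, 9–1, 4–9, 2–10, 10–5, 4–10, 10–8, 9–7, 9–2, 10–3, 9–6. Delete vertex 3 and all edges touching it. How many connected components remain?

With 3 gone, the remaining components are: {0, 1, 2, 4, 5, 6, 7, 8, 9, 10}.
That is 1 component.

1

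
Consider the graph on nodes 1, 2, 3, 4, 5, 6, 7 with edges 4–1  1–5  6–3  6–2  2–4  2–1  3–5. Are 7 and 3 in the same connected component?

The component containing 7 is {7}, and 3 is not in it.

No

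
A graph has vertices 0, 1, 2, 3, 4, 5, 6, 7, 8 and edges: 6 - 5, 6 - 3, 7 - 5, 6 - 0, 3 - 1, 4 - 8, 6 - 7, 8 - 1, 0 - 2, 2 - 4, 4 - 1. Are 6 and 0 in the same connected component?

From 6 we can reach 0, 1, 2, 3, 4, 5, 6, 7, 8, which includes 0.

Yes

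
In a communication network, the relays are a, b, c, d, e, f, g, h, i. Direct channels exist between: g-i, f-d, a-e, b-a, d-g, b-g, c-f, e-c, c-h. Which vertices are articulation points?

Removing c increases the component count from 1 to 2, so c is a cut vertex.
Removing g increases the component count from 1 to 2, so g is a cut vertex.
By contrast removing f leaves 1 component; it is not a cut vertex. No other vertex is a cut vertex either.

c, g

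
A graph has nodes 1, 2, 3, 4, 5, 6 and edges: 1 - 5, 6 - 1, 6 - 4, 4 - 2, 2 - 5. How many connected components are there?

2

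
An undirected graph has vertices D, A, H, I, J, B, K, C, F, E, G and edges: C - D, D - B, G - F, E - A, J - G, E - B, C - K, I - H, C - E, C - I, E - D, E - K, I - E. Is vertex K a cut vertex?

Deleting K leaves 2 components (was 2), so K is not a cut vertex.

No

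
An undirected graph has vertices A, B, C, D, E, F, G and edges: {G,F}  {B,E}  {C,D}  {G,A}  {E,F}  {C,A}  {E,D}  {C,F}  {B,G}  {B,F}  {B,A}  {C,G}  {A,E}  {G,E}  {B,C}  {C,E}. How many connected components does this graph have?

1

Starting from A we can reach A, B, C, D, E, F, G. That is one component of size 7.
Total: 1 component.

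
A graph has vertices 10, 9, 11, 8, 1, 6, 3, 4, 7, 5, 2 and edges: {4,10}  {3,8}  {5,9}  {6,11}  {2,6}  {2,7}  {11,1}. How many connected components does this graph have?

Starting from 3 we can reach 3, 8. That is one component of size 2.
Starting from 4 we can reach 4, 10. That is one component of size 2.
Starting from 5 we can reach 5, 9. That is one component of size 2.
Starting from 1 we can reach 1, 2, 6, 7, 11. That is one component of size 5.
Total: 4 components.

4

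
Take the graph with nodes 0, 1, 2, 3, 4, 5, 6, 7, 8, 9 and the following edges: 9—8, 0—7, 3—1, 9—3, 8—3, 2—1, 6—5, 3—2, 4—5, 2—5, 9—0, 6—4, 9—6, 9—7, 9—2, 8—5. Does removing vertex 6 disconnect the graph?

No

Deleting 6 leaves 1 component (was 1) (its neighbors 4, 5, 9 remain connected to each other), so 6 is not a cut vertex.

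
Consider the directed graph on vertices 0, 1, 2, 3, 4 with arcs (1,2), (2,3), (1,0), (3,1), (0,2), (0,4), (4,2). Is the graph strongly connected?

From 1 we can reach every vertex (0, 1, 2, 3, 4), and every vertex can reach 1 (0, 1, 2, 3, 4). So the whole graph is one strongly connected component.

Yes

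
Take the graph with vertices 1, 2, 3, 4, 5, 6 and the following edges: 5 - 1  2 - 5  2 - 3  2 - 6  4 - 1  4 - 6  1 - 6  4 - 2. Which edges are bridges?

The edges on the cycle 2-5-1-6-2 are not bridges since each lies on that cycle.
But removing 2 - 3 disconnects 2 from 3 — this is a bridge.

2-3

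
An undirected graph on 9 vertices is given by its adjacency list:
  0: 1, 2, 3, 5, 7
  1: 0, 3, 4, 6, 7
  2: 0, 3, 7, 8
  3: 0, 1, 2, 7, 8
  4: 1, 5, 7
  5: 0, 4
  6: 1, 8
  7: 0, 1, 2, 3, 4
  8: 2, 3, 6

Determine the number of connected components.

Starting from 0 we can reach 0, 1, 2, 3, 4, 5, 6, 7, 8. That is one component of size 9.
Total: 1 component.

1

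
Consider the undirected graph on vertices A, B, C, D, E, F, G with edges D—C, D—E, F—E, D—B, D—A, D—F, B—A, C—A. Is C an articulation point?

No

Deleting C leaves 2 components (was 2), so C is not a cut vertex.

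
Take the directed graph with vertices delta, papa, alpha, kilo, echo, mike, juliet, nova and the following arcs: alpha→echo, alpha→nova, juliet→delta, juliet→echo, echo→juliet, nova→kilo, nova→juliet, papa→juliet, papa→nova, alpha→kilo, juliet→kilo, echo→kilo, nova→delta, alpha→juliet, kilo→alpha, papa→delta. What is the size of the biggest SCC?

{echo, kilo, nova, alpha, juliet} are all mutually reachable — one SCC of size 5.
{delta} is an SCC by itself.
{papa} is an SCC by itself.
{mike} is an SCC by itself.
The largest has 5 vertices.

5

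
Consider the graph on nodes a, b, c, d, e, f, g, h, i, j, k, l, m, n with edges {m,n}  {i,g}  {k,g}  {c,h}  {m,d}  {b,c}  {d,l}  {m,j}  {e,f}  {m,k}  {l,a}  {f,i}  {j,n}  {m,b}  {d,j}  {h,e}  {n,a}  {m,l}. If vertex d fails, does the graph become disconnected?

Deleting d leaves 1 component (was 1) (its neighbors j, l, m remain connected to each other), so d is not a cut vertex.

No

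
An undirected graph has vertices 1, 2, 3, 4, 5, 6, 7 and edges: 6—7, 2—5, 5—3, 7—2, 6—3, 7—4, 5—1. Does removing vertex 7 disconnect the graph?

Deleting 7 raises the number of components from 1 to 2, so 7 is a cut vertex.

Yes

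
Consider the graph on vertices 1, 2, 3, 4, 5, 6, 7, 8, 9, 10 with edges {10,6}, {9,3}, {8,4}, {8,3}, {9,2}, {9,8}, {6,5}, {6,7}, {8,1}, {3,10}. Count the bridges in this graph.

7

The edges on the cycle 9-8-3-9 are not bridges since each lies on that cycle.
But removing 8-4 disconnects 8 from 4; removing 3-10 disconnects 3 from 10; removing 9-2 disconnects 9 from 2; removing 10-6 disconnects 10 from 6 — these are bridges.
In total 7 edges are bridges.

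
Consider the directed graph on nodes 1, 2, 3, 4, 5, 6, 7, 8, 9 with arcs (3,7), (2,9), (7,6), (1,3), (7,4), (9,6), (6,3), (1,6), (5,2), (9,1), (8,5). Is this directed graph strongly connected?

No

There is no directed path from 1 to 9, so the graph is not strongly connected.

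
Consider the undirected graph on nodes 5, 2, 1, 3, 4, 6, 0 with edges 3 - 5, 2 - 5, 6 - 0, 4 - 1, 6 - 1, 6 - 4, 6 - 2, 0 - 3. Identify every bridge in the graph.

none

The edges on the cycle 6-4-1-6 are not bridges since each lies on that cycle.
Every edge lies on some cycle, so there are no bridges.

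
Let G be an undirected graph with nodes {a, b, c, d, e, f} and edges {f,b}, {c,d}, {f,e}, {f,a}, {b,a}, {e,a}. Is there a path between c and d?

Yes

From c we can reach c, d, which includes d.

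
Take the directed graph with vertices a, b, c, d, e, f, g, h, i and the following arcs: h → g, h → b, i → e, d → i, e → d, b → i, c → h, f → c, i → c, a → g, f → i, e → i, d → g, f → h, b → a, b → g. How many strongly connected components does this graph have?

{b, c, d, e, h, i} are all mutually reachable — one SCC of size 6.
{g} is an SCC by itself.
{a} is an SCC by itself.
{f} is an SCC by itself.
That gives 4 strongly connected components.

4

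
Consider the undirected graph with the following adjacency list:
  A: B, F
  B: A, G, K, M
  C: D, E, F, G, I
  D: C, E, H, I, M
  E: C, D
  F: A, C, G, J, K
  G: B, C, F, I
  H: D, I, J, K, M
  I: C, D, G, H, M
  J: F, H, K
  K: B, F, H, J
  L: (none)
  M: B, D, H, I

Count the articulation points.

Removing B, for instance, still leaves 2 components. No single vertex removal increases the component count — the graph has no articulation points.

0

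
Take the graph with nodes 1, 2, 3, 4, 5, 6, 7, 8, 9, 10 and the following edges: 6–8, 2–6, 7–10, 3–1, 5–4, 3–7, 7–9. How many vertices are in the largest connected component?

Starting from 4 we can reach 4, 5. That is one component of size 2.
Starting from 2 we can reach 2, 6, 8. That is one component of size 3.
Starting from 1 we can reach 1, 3, 7, 9, 10. That is one component of size 5.
The largest has 5 vertices.

5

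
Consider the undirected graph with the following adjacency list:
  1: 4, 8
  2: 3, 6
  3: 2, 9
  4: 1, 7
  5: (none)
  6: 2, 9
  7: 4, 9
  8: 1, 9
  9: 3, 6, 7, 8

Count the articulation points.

Removing 9 increases the component count from 2 to 3, so 9 is a cut vertex.
By contrast removing 6 leaves 2 components; it is not a cut vertex. No other vertex is a cut vertex either.

1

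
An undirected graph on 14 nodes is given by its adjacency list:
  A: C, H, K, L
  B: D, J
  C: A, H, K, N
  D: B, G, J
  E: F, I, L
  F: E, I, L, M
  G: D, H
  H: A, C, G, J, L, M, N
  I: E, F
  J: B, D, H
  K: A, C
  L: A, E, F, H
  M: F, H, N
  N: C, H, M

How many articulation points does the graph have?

1

Removing H increases the component count from 1 to 2, so H is a cut vertex.
By contrast removing F leaves 1 component; it is not a cut vertex. No other vertex is a cut vertex either.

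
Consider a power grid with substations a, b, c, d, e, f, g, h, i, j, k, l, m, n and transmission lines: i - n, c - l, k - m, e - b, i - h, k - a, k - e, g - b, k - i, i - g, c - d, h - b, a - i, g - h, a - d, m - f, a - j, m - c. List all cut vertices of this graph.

a, c, i, m

Removing a increases the component count from 1 to 2, so a is a cut vertex.
Removing c increases the component count from 1 to 2, so c is a cut vertex.
Removing i increases the component count from 1 to 2, so i is a cut vertex.
Likewise m is a cut vertex.
By contrast removing h leaves 1 component; it is not a cut vertex. No other vertex is a cut vertex either.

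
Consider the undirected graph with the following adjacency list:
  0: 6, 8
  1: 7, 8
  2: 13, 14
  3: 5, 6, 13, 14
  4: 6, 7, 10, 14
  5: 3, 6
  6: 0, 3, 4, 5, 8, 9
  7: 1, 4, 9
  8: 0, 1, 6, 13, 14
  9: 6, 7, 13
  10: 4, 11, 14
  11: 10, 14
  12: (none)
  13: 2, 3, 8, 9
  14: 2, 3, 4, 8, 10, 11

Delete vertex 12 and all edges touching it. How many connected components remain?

With 12 gone, the remaining components are: {0, 1, 2, 3, 4, 5, 6, 7, 8, 9, 10, 11, 13, 14}.
That is 1 component.

1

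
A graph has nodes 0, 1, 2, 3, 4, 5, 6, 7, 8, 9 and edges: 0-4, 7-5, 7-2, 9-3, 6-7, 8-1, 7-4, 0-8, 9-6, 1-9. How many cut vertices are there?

2

Removing 7 increases the component count from 1 to 3, so 7 is a cut vertex.
Removing 9 increases the component count from 1 to 2, so 9 is a cut vertex.
By contrast removing 1 leaves 1 component; it is not a cut vertex. No other vertex is a cut vertex either.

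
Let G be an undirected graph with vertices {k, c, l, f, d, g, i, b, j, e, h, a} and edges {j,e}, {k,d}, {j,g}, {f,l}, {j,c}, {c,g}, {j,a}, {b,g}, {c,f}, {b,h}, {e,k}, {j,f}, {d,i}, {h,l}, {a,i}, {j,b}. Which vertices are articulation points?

j

Removing j increases the component count from 1 to 2, so j is a cut vertex.
By contrast removing f leaves 1 component; it is not a cut vertex. No other vertex is a cut vertex either.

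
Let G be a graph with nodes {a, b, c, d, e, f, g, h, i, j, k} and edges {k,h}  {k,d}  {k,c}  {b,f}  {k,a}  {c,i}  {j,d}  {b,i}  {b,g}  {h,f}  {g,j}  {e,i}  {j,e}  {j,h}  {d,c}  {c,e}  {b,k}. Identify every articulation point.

k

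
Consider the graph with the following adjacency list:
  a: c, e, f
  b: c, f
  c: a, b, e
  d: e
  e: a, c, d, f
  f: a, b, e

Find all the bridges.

The edges on the cycle e-f-a-c-e are not bridges since each lies on that cycle.
But removing d-e disconnects d from e — this is a bridge.

d-e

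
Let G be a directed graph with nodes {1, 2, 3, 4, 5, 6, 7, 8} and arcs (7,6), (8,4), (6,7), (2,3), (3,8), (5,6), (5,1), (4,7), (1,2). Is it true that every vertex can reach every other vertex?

No

There is no directed path from 4 to 8, so the graph is not strongly connected.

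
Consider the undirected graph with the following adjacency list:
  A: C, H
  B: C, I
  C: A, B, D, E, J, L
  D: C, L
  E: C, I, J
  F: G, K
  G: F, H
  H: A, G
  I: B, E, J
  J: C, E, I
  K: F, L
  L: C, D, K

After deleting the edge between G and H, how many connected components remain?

1

G and H are still connected via G-F-K-L-C-A-H, so the component count stays at 1.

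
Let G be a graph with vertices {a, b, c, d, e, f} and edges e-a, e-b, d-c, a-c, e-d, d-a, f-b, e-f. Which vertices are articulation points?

Removing e increases the component count from 1 to 2, so e is a cut vertex.
By contrast removing d leaves 1 component; it is not a cut vertex. No other vertex is a cut vertex either.

e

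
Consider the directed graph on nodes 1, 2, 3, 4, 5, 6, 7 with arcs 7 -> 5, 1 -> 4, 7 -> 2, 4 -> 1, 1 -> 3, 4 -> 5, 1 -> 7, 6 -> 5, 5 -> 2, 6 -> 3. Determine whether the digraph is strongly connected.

There is no directed path from 5 to 6, so the graph is not strongly connected.

No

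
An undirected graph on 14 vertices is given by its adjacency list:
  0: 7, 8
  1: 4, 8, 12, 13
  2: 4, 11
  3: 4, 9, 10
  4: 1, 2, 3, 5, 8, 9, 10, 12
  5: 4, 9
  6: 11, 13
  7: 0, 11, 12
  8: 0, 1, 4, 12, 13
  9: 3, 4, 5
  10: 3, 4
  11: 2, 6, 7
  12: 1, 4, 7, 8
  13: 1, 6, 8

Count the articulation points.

1

Removing 4 increases the component count from 1 to 2, so 4 is a cut vertex.
By contrast removing 11 leaves 1 component; it is not a cut vertex. No other vertex is a cut vertex either.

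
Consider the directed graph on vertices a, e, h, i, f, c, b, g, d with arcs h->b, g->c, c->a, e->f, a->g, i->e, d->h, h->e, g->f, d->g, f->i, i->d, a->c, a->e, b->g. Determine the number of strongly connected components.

1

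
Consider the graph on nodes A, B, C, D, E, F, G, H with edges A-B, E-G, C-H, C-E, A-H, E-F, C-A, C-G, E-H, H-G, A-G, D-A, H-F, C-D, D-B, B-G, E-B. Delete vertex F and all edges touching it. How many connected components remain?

1

With F gone, the remaining components are: {A, B, C, D, E, G, H}.
That is 1 component.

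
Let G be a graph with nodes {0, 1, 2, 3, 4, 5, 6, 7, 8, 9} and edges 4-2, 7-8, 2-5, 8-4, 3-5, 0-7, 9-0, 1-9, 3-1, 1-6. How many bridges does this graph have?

The edges on the cycle 3-1-9-0-7-8-4-2-5-3 are not bridges since each lies on that cycle.
But removing 1-6 disconnects 1 from 6 — this is a bridge.

1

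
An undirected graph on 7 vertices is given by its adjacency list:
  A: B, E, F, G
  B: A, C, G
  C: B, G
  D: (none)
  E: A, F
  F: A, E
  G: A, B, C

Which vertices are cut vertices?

A

Removing A increases the component count from 2 to 3, so A is a cut vertex.
By contrast removing C leaves 2 components; it is not a cut vertex. No other vertex is a cut vertex either.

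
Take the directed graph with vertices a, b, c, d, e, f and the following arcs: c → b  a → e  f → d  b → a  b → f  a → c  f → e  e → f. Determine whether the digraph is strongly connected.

No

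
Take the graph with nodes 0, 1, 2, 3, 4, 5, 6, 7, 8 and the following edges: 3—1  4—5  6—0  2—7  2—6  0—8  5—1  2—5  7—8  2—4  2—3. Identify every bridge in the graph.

none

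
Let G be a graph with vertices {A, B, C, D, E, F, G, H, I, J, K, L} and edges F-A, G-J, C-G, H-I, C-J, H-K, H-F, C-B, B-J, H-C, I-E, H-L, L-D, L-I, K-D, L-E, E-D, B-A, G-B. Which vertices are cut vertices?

Removing H increases the component count from 1 to 2, so H is a cut vertex.
By contrast removing I leaves 1 component; it is not a cut vertex. No other vertex is a cut vertex either.

H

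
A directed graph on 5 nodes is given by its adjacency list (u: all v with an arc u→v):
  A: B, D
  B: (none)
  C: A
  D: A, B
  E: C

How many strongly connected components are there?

4

{A, D} are all mutually reachable — one SCC of size 2.
{C} is an SCC by itself.
{B} is an SCC by itself.
{E} is an SCC by itself.
That gives 4 strongly connected components.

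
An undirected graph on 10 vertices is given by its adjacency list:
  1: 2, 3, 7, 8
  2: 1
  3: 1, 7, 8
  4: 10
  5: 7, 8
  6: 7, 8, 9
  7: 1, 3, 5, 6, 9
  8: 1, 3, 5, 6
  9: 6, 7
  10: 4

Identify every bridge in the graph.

1-2, 10-4

The edges on the cycle 7-1-3-8-6-7 are not bridges since each lies on that cycle.
But removing 2-1 disconnects 2 from 1; removing 10-4 disconnects 10 from 4 — these are bridges.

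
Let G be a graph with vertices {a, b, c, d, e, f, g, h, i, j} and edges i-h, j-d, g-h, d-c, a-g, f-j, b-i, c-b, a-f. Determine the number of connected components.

e is isolated — a component by itself.
Starting from a we can reach a, b, c, d, f, g, h, i, j. That is one component of size 9.
Total: 2 components.

2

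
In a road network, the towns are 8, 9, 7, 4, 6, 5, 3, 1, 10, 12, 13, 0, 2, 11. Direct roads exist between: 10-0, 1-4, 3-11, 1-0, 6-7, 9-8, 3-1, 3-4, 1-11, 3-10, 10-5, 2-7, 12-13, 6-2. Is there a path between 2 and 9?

The component containing 2 is {2, 6, 7}, and 9 is not in it.

No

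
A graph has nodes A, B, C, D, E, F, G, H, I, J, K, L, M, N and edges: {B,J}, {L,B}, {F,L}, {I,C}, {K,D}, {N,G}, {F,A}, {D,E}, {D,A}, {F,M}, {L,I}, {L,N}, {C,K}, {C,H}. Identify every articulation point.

Removing B increases the component count from 1 to 2, so B is a cut vertex.
Removing C increases the component count from 1 to 2, so C is a cut vertex.
Removing D increases the component count from 1 to 2, so D is a cut vertex.
Likewise F, L, N are cut vertices.
By contrast removing G leaves 1 component; it is not a cut vertex. No other vertex is a cut vertex either.

B, C, D, F, L, N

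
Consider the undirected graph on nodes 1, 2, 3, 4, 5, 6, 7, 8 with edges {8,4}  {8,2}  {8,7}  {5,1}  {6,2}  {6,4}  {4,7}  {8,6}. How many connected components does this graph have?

3 is isolated — a component by itself.
Starting from 1 we can reach 1, 5. That is one component of size 2.
Starting from 2 we can reach 2, 4, 6, 7, 8. That is one component of size 5.
Total: 3 components.

3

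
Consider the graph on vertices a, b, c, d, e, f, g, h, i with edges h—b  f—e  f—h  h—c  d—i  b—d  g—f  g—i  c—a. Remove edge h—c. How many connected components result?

Before removal there is 1 component.
h—c is a bridge — removing it separates h's side from c's side.
After removal: 2 components.

2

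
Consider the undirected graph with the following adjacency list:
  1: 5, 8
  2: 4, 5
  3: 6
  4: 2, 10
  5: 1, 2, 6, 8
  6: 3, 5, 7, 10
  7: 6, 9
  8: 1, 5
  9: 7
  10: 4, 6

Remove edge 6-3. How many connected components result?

Before removal there is 1 component.
6-3 is a bridge — removing it separates 6's side from 3's side.
After removal: 2 components.

2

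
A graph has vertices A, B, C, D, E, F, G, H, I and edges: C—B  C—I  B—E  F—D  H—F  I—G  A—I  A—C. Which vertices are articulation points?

B, C, F, I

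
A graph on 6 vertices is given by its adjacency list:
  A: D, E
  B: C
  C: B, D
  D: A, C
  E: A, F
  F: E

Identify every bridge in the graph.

A-D, A-E, B-C, C-D, E-F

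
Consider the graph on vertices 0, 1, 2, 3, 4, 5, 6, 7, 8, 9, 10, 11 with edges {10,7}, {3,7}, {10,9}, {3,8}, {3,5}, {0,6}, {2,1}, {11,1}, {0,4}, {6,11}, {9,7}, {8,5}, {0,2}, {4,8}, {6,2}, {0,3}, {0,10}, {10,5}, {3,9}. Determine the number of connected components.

Starting from 0 we can reach 0, 1, 2, 3, 4, 5, 6, 7, 8, 9, 10, 11. That is one component of size 12.
Total: 1 component.

1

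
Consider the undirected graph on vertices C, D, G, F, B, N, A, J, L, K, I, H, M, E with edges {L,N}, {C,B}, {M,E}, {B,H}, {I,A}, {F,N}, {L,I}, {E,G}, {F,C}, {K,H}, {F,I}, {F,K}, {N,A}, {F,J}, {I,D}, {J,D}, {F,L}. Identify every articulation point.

Removing E increases the component count from 2 to 3, so E is a cut vertex.
Removing F increases the component count from 2 to 3, so F is a cut vertex.
By contrast removing C leaves 2 components; it is not a cut vertex. No other vertex is a cut vertex either.

E, F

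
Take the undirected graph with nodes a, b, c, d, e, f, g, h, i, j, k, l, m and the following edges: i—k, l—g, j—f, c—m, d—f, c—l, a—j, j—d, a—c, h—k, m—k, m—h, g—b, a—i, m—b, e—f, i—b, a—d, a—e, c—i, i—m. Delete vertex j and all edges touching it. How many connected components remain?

1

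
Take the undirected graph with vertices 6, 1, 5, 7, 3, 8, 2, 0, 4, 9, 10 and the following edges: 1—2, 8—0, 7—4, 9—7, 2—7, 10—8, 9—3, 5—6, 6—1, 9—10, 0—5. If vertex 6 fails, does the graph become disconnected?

Deleting 6 leaves 1 component (was 1) (its neighbors 1, 5 remain connected to each other), so 6 is not a cut vertex.

No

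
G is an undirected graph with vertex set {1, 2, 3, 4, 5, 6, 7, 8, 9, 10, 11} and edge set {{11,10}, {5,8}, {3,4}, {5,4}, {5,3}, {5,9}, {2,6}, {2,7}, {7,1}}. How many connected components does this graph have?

Starting from 10 we can reach 10, 11. That is one component of size 2.
Starting from 1 we can reach 1, 2, 6, 7. That is one component of size 4.
Starting from 3 we can reach 3, 4, 5, 8, 9. That is one component of size 5.
Total: 3 components.

3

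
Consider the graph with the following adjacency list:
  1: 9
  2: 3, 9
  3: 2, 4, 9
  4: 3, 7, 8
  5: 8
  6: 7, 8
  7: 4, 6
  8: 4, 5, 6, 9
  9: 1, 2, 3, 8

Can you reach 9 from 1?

Yes

From 1 we can reach 1, 2, 3, 4, 5, 6, 7, 8, 9, which includes 9.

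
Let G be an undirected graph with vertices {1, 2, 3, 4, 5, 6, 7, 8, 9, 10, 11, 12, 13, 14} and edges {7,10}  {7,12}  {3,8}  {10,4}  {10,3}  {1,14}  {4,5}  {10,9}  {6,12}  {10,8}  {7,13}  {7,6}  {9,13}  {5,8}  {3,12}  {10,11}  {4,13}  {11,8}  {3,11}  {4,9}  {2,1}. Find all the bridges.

1-14, 1-2

The edges on the cycle 10-3-11-8-10 are not bridges since each lies on that cycle.
But removing 1 - 14 disconnects 1 from 14; removing 2 - 1 disconnects 2 from 1 — these are bridges.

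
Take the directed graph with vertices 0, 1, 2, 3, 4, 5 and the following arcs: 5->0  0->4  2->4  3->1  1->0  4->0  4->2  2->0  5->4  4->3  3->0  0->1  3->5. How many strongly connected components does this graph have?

1

{0, 1, 2, 3, 4, 5} are all mutually reachable — one SCC of size 6.
That gives 1 strongly connected component.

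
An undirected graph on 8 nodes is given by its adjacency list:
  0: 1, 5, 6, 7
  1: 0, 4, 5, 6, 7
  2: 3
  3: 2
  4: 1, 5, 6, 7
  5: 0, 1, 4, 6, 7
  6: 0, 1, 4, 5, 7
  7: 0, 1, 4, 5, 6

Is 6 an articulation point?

No

Deleting 6 leaves 2 components (was 2), so 6 is not a cut vertex.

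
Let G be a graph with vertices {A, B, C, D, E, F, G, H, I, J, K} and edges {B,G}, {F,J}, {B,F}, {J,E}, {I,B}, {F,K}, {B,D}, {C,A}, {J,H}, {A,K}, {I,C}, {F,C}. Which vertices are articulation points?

Removing B increases the component count from 1 to 3, so B is a cut vertex.
Removing F increases the component count from 1 to 2, so F is a cut vertex.
Removing J increases the component count from 1 to 3, so J is a cut vertex.
By contrast removing I leaves 1 component; it is not a cut vertex. No other vertex is a cut vertex either.

B, F, J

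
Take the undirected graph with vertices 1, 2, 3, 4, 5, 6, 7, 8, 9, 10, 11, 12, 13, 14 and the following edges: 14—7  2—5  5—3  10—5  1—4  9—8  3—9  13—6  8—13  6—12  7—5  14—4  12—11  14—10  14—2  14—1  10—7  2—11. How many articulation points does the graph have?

Removing 14 increases the component count from 1 to 2, so 14 is a cut vertex.
By contrast removing 3 leaves 1 component; it is not a cut vertex. No other vertex is a cut vertex either.

1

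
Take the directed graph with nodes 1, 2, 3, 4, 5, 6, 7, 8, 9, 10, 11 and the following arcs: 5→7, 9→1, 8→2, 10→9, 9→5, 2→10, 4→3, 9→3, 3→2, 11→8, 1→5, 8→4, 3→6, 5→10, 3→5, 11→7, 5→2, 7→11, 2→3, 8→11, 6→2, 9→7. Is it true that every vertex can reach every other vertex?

From 9 we can reach every vertex (1, 2, 3, 4, 5, 6, 7, 8, 9, 10, 11), and every vertex can reach 9 (1, 2, 3, 4, 5, 6, 7, 8, 9, 10, 11). So the whole graph is one strongly connected component.

Yes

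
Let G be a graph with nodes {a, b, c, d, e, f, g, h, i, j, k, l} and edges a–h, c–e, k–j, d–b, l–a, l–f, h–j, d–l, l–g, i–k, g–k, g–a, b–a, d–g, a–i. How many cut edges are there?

2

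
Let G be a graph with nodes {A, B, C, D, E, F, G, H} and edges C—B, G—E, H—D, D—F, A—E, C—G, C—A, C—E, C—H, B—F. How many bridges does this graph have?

The edges on the cycle C-H-D-F-B-C are not bridges since each lies on that cycle.
Every edge lies on some cycle, so there are no bridges.

0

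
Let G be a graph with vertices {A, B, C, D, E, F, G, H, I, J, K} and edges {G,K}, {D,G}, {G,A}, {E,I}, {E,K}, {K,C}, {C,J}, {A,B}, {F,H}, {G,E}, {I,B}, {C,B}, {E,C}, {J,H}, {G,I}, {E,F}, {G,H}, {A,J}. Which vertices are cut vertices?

G

Removing G increases the component count from 1 to 2, so G is a cut vertex.
By contrast removing E leaves 1 component; it is not a cut vertex. No other vertex is a cut vertex either.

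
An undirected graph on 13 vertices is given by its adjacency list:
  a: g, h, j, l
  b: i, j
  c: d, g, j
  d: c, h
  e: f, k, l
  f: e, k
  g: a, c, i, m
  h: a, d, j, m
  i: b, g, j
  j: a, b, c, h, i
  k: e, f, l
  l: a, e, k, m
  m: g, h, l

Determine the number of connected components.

1

Starting from a we can reach a, b, c, d, e, f, g, h, i, j, k, l, m. That is one component of size 13.
Total: 1 component.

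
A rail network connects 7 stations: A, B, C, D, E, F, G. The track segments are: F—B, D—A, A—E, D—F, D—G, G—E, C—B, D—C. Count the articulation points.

1

Removing D increases the component count from 1 to 2, so D is a cut vertex.
By contrast removing A leaves 1 component; it is not a cut vertex. No other vertex is a cut vertex either.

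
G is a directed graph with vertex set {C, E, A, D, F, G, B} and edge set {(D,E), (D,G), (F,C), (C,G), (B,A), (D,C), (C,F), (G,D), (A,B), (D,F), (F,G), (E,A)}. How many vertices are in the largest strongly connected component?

{C, D, F, G} are all mutually reachable — one SCC of size 4.
{A, B} are all mutually reachable — one SCC of size 2.
{E} is an SCC by itself.
The largest has 4 vertices.

4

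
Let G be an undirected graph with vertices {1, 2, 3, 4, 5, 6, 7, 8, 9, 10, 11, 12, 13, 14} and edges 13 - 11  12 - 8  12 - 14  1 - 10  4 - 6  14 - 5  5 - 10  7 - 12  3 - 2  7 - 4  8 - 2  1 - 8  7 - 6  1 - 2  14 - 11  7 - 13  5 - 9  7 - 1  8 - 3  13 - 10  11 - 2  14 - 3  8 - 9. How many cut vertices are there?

1

Removing 7 increases the component count from 1 to 2, so 7 is a cut vertex.
By contrast removing 10 leaves 1 component; it is not a cut vertex. No other vertex is a cut vertex either.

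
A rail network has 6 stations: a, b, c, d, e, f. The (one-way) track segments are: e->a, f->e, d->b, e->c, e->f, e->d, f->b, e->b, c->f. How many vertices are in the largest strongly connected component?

{c, e, f} are all mutually reachable — one SCC of size 3.
{a} is an SCC by itself.
{b} is an SCC by itself.
{d} is an SCC by itself.
The largest has 3 vertices.

3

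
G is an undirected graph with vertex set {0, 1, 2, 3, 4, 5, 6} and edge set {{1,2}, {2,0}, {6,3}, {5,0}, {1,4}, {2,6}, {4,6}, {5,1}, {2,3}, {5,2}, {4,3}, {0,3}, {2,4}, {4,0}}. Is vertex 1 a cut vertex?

Deleting 1 leaves 1 component (was 1) (its neighbors 2, 4, 5 remain connected to each other), so 1 is not a cut vertex.

No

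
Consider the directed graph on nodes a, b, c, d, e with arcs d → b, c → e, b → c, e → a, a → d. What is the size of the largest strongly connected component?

{a, b, c, d, e} are all mutually reachable — one SCC of size 5.
The largest has 5 vertices.

5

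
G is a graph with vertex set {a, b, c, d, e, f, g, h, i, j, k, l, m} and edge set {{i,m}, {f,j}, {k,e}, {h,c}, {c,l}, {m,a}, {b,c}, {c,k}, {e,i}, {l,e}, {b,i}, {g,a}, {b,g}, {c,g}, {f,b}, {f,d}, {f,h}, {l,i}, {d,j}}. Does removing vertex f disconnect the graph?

Yes

Deleting f raises the number of components from 1 to 2, so f is a cut vertex.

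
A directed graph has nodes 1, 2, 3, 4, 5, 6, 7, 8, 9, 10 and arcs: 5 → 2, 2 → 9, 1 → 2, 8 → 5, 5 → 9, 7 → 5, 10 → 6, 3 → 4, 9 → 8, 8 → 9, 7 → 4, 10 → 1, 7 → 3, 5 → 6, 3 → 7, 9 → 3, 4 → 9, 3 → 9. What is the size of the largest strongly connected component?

7

{2, 3, 4, 5, 7, 8, 9} are all mutually reachable — one SCC of size 7.
{10} is an SCC by itself.
{6} is an SCC by itself.
{1} is an SCC by itself.
The largest has 7 vertices.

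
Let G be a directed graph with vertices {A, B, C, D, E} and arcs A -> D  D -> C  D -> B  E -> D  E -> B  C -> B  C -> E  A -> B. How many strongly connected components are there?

3

{C, D, E} are all mutually reachable — one SCC of size 3.
{B} is an SCC by itself.
{A} is an SCC by itself.
That gives 3 strongly connected components.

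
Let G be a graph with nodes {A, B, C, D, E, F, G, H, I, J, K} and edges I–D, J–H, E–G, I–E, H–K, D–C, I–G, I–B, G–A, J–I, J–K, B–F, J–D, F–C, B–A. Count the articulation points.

Removing J increases the component count from 1 to 2, so J is a cut vertex.
By contrast removing I leaves 1 component; it is not a cut vertex. No other vertex is a cut vertex either.

1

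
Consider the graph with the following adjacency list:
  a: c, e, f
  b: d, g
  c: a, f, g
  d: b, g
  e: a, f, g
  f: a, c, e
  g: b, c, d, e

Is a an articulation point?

No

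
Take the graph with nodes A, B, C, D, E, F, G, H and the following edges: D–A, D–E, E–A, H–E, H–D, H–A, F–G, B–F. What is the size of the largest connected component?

4

C is isolated — a component by itself.
Starting from B we can reach B, F, G. That is one component of size 3.
Starting from A we can reach A, D, E, H. That is one component of size 4.
The largest has 4 vertices.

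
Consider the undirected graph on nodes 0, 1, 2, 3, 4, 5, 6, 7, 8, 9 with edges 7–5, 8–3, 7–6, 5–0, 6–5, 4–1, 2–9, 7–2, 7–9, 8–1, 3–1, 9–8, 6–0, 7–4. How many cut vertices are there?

Removing 7 increases the component count from 1 to 2, so 7 is a cut vertex.
By contrast removing 4 leaves 1 component; it is not a cut vertex. No other vertex is a cut vertex either.

1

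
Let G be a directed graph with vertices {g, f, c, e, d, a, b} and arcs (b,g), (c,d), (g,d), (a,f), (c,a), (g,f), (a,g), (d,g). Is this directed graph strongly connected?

There is no directed path from g to b, so the graph is not strongly connected.

No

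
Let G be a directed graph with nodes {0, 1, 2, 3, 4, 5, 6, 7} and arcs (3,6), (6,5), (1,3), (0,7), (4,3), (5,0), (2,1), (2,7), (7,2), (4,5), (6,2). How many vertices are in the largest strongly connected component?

7

{0, 1, 2, 3, 5, 6, 7} are all mutually reachable — one SCC of size 7.
{4} is an SCC by itself.
The largest has 7 vertices.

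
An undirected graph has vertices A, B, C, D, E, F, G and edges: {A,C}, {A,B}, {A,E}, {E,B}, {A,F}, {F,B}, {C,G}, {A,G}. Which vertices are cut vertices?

Removing A increases the component count from 2 to 3, so A is a cut vertex.
By contrast removing C leaves 2 components; it is not a cut vertex. No other vertex is a cut vertex either.

A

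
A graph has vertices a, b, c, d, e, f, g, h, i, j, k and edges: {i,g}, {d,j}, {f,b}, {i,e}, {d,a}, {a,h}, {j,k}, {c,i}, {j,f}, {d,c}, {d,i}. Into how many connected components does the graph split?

Starting from a we can reach a, b, c, d, e, f, g, h, i, j, k. That is one component of size 11.
Total: 1 component.

1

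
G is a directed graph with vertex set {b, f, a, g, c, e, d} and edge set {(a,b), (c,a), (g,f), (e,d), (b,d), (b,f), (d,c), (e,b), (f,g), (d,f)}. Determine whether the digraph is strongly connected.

There is no directed path from a to e, so the graph is not strongly connected.

No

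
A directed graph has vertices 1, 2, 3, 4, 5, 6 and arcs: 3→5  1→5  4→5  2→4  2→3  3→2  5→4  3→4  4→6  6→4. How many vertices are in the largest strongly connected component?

3

{4, 5, 6} are all mutually reachable — one SCC of size 3.
{2, 3} are all mutually reachable — one SCC of size 2.
{1} is an SCC by itself.
The largest has 3 vertices.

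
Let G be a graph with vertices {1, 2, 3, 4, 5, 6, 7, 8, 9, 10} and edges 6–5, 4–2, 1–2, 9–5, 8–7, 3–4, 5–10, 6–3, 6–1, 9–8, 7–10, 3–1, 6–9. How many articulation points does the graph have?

1

Removing 6 increases the component count from 1 to 2, so 6 is a cut vertex.
By contrast removing 7 leaves 1 component; it is not a cut vertex. No other vertex is a cut vertex either.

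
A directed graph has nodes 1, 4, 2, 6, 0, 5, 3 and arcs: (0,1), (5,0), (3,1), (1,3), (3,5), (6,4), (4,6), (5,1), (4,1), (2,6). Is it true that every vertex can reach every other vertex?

There is no directed path from 4 to 2, so the graph is not strongly connected.

No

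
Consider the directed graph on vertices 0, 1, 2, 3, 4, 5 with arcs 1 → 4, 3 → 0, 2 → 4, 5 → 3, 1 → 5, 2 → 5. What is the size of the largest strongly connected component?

{5} is an SCC by itself.
{0} is an SCC by itself.
{2} is an SCC by itself.
{4} is an SCC by itself.
{1} is an SCC by itself.
(and 1 more singleton SCC)
The largest has 1 vertex.

1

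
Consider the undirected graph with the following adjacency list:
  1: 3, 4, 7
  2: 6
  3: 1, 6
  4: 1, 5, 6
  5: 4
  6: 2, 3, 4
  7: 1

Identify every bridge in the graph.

1-7, 2-6, 4-5

The edges on the cycle 4-1-3-6-4 are not bridges since each lies on that cycle.
But removing 1-7 disconnects 1 from 7; removing 4-5 disconnects 4 from 5; removing 6-2 disconnects 6 from 2 — these are bridges.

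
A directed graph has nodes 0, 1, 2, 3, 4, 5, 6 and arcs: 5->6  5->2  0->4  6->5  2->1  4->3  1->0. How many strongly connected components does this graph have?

{5, 6} are all mutually reachable — one SCC of size 2.
{2} is an SCC by itself.
{4} is an SCC by itself.
{1} is an SCC by itself.
{0} is an SCC by itself.
(and 1 more singleton SCC)
That gives 6 strongly connected components.

6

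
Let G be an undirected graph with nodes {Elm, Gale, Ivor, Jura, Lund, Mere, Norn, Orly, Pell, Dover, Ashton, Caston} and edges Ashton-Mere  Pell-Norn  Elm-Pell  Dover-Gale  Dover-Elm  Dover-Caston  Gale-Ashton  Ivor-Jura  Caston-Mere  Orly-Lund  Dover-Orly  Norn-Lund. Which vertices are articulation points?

Removing Dover increases the component count from 2 to 3, so Dover is a cut vertex.
By contrast removing Elm leaves 2 components; it is not a cut vertex. No other vertex is a cut vertex either.

Dover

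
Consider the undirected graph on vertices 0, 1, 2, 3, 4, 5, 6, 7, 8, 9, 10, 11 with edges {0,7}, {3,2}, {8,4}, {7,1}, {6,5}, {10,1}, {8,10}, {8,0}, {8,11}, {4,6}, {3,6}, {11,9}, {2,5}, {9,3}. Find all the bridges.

The edges on the cycle 8-0-7-1-10-8 are not bridges since each lies on that cycle.
Every edge lies on some cycle, so there are no bridges.

none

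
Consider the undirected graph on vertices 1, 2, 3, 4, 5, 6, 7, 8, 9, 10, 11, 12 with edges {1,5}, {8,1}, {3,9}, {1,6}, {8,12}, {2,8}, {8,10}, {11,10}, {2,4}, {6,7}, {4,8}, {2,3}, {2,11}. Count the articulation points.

5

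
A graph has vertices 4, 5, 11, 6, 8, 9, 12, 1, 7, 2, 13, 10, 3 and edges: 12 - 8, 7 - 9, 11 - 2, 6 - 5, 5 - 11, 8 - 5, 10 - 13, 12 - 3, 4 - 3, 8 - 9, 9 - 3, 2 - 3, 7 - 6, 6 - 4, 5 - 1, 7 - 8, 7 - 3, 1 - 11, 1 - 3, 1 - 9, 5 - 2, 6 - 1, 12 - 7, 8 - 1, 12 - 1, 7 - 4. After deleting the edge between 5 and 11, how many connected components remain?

2

5 and 11 are still connected via 5-1-11, so the component count stays at 2.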